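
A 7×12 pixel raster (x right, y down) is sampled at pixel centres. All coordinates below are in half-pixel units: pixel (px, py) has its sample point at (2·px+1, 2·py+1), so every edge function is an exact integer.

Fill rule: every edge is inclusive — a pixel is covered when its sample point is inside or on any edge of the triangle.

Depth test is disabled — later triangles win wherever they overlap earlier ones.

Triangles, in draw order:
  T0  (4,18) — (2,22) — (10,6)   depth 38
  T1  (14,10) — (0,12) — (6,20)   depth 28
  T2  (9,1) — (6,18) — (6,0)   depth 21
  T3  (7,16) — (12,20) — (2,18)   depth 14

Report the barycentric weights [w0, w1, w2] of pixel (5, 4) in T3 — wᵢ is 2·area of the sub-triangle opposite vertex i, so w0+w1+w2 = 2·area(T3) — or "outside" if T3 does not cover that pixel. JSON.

T0:
  degenerate (2·area = 0) — covers nothing
T1:
  2·area = 124  (B↔C swapped to make it positive)
  edge (14, 10)→(6, 20): d=(-8,10) inclusive
  edge (6, 20)→(0, 12): d=(-6,-8) inclusive
  edge (0, 12)→(14, 10): d=(14,-2) inclusive
    (3,5)@(7, 11): e=[62,62,0] → X  [on edge]
    (4,5)@(9, 11): e=[42,78,4] → X
    (5,5)@(11, 11): e=[22,94,8] → X
    (6,5)@(13, 11): e=[2,110,12] → X
    (0,6)@(1, 13): e=[106,2,16] → X
    (1,6)@(3, 13): e=[86,18,20] → X
    (2,6)@(5, 13): e=[66,34,24] → X
    (6,6)@(13, 13): e=[-14,98,40] → .
    (0,7)@(1, 15): e=[90,-10,44] → .
    (1,7)@(3, 15): e=[70,6,48] → X
    (5,7)@(11, 15): e=[-10,70,64] → .
    (1,8)@(3, 17): e=[54,-6,76] → .
  covered (16 px):
    . . . . . . .
    . . . . . . .
    . . . . . . .
    . . . . . . .
    . . . . . . .
    . . . X X X X
    X X X X X X .
    . X X X X . .
    . . X X . . .
    . . . . . . .
    . . . . . . .
    . . . . . . .
T2:
  2·area = 54
  edge (9, 1)→(6, 18): d=(-3,17) inclusive
  edge (6, 18)→(6, 0): d=(0,-18) inclusive
  edge (6, 0)→(9, 1): d=(3,1) inclusive
    (3,0)@(7, 1): e=[34,18,2] → X
    (4,0)@(9, 1): e=[0,54,0] → X  [on edge]
    (5,0)@(11, 1): e=[-34,90,-2] → .
    (3,1)@(7, 3): e=[28,18,8] → X
    (4,1)@(9, 3): e=[-6,54,6] → .
    (3,2)@(7, 5): e=[22,18,14] → X
    (4,2)@(9, 5): e=[-12,54,12] → .
    (3,3)@(7, 7): e=[16,18,20] → X
    (4,3)@(9, 7): e=[-18,54,18] → .
    (3,4)@(7, 9): e=[10,18,26] → X
    (4,4)@(9, 9): e=[-24,54,24] → .
    (3,5)@(7, 11): e=[4,18,32] → X
  covered (7 px):
    . . . X X . .
    . . . X . . .
    . . . X . . .
    . . . X . . .
    . . . X . . .
    . . . X . . .
    . . . . . . .
    . . . . . . .
    . . . . . . .
    . . . . . . .
    . . . . . . .
    . . . . . . .
T3:
  2·area = 30
  edge (7, 16)→(12, 20): d=(5,4) inclusive
  edge (12, 20)→(2, 18): d=(-10,-2) inclusive
  edge (2, 18)→(7, 16): d=(5,-2) inclusive
    (2,8)@(5, 17): e=[13,16,1] → X
    (3,8)@(7, 17): e=[5,20,5] → X
    (4,8)@(9, 17): e=[-3,24,9] → .
    (2,9)@(5, 19): e=[23,-4,11] → .
    (3,9)@(7, 19): e=[15,0,15] → X  [on edge]
    (4,9)@(9, 19): e=[7,4,19] → X
    (5,9)@(11, 19): e=[-1,8,23] → .
    (3,10)@(7, 21): e=[25,-20,25] → .
    (4,10)@(9, 21): e=[17,-16,29] → .
  covered (4 px):
    . . . . . . .
    . . . . . . .
    . . . . . . .
    . . . . . . .
    . . . . . . .
    . . . . . . .
    . . . . . . .
    . . . . . . .
    . . X X . . .
    . . . X X . .
    . . . . . . .
    . . . . . . .

Final: "outside"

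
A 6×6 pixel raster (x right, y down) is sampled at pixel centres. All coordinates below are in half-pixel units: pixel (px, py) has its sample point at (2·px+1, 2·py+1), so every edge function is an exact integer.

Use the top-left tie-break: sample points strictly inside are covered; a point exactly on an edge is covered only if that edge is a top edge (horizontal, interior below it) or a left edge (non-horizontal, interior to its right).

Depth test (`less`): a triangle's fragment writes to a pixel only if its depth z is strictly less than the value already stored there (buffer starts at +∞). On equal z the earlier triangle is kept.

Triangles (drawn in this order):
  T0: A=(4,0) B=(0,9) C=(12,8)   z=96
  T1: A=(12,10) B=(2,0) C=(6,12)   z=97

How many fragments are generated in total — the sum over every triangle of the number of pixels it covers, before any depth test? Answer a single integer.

T0:
  2·area = 104  (B↔C swapped to make it positive)
  edge (4, 0)→(12, 8): d=(8,8) right/bottom  bias=-1
  edge (12, 8)→(0, 9): d=(-12,1) right/bottom  bias=-1
  edge (0, 9)→(4, 0): d=(4,-9) top-left  bias=+0
    (2,0)@(5, 1): e=[0,91,13] → .  [on edge]
    (1,1)@(3, 3): e=[32,69,3] → X
    (2,1)@(5, 3): e=[16,67,21] → X
    (3,1)@(7, 3): e=[0,65,39] → .  [on edge]
    (1,2)@(3, 5): e=[48,45,11] → X
    (3,2)@(7, 5): e=[16,41,47] → X
    (4,2)@(9, 5): e=[0,39,65] → .  [on edge]
    (0,3)@(1, 7): e=[80,23,1] → X
    (4,3)@(9, 7): e=[16,15,73] → X
    (5,3)@(11, 7): e=[0,13,91] → .  [on edge]
    (0,4)@(1, 9): e=[96,-1,9] → .
    (1,4)@(3, 9): e=[80,-3,27] → .
  covered (10 px):
    . . . . . .
    . X X . . .
    . X X X . .
    X X X X X .
    . . . . . .
    . . . . . .
T1:
  2·area = 80  (B↔C swapped to make it positive)
  edge (12, 10)→(6, 12): d=(-6,2) right/bottom  bias=-1
  edge (6, 12)→(2, 0): d=(-4,-12) top-left  bias=+0
  edge (2, 0)→(12, 10): d=(10,10) right/bottom  bias=-1
    (1,0)@(3, 1): e=[72,8,0] → .  [on edge]
    (1,1)@(3, 3): e=[60,0,20] → X  [on edge]
    (2,1)@(5, 3): e=[56,24,0] → .  [on edge]
    (1,2)@(3, 5): e=[48,-8,40] → .
    (2,2)@(5, 5): e=[44,16,20] → X
    (3,2)@(7, 5): e=[40,40,0] → .  [on edge]
    (2,3)@(5, 7): e=[32,8,40] → X
    (3,3)@(7, 7): e=[28,32,20] → X
    (4,3)@(9, 7): e=[24,56,0] → .  [on edge]
    (2,4)@(5, 9): e=[20,0,60] → X  [on edge]
    (4,4)@(9, 9): e=[12,48,20] → X
    (5,4)@(11, 9): e=[8,72,0] → .  [on edge]
    (4,5)@(9, 11): e=[0,40,40] → .  [on edge]
  covered (8 px):
    . . . . . .
    . X . . . .
    . . X . . .
    . . X X . .
    . . X X X .
    . . . X . .

Final: 18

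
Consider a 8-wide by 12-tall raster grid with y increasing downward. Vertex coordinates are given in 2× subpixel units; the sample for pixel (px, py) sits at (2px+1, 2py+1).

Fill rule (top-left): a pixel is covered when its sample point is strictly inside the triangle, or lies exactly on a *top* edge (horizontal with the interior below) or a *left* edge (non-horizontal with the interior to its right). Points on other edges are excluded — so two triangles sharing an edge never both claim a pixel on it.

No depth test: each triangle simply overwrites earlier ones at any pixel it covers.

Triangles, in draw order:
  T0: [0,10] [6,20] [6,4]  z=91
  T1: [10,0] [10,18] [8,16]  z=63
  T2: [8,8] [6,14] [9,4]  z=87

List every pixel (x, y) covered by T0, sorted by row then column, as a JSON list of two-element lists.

T0:
  2·area = 96  (B↔C swapped to make it positive)
  edge (0, 10)→(6, 4): d=(6,-6) top-left  bias=+0
  edge (6, 4)→(6, 20): d=(0,16) right/bottom  bias=-1
  edge (6, 20)→(0, 10): d=(-6,-10) top-left  bias=+0
    (4,0)@(9, 1): e=[0,-48,144] → .  [on edge]
    (3,1)@(7, 3): e=[0,-16,112] → .  [on edge]
    (2,2)@(5, 5): e=[0,16,80] → X  [on edge]
    (3,2)@(7, 5): e=[12,-16,100] → .
    (1,3)@(3, 7): e=[0,48,48] → X  [on edge]
    (3,3)@(7, 7): e=[24,-16,88] → .
    (0,4)@(1, 9): e=[0,80,16] → X  [on edge]
    (3,4)@(7, 9): e=[36,-16,76] → .
    (0,5)@(1, 11): e=[12,80,4] → X
    (3,5)@(7, 11): e=[48,-16,64] → .
    (0,6)@(1, 13): e=[24,80,-8] → .
    (1,6)@(3, 13): e=[36,48,12] → X
    (1,7)@(3, 15): e=[48,48,0] → X  [on edge]
  covered (14 px):
    . . . . . . . .
    . . . . . . . .
    . . X . . . . .
    . X X . . . . .
    X X X . . . . .
    X X X . . . . .
    . X X . . . . .
    . X X . . . . .
    . . X . . . . .
    . . . . . . . .
    . . . . . . . .
    . . . . . . . .
T1:
  2·area = 36
  edge (10, 0)→(10, 18): d=(0,18) right/bottom  bias=-1
  edge (10, 18)→(8, 16): d=(-2,-2) top-left  bias=+0
  edge (8, 16)→(10, 0): d=(2,-16) top-left  bias=+0
    (0,4)@(1, 9): e=[162,0,-126] → .  [on edge]
    (4,4)@(9, 9): e=[18,16,2] → X
    (5,4)@(11, 9): e=[-18,20,34] → .
    (1,5)@(3, 11): e=[126,0,-90] → .  [on edge]
    (4,5)@(9, 11): e=[18,12,6] → X
    (5,5)@(11, 11): e=[-18,16,38] → .
    (2,6)@(5, 13): e=[90,0,-54] → .  [on edge]
    (4,6)@(9, 13): e=[18,8,10] → X
    (5,6)@(11, 13): e=[-18,12,42] → .
    (3,7)@(7, 15): e=[54,0,-18] → .  [on edge]
    (4,7)@(9, 15): e=[18,4,14] → X
    (5,7)@(11, 15): e=[-18,8,46] → .
    (4,8)@(9, 17): e=[18,0,18] → X  [on edge]
    (5,9)@(11, 19): e=[-18,0,54] → .  [on edge]
    (6,10)@(13, 21): e=[-54,0,90] → .  [on edge]
    (7,11)@(15, 23): e=[-90,0,126] → .  [on edge]
  covered (5 px):
    . . . . . . . .
    . . . . . . . .
    . . . . . . . .
    . . . . . . . .
    . . . . X . . .
    . . . . X . . .
    . . . . X . . .
    . . . . X . . .
    . . . . X . . .
    . . . . . . . .
    . . . . . . . .
    . . . . . . . .
T2:
  2·area = 2
  edge (8, 8)→(6, 14): d=(-2,6) right/bottom  bias=-1
  edge (6, 14)→(9, 4): d=(3,-10) top-left  bias=+0
  edge (9, 4)→(8, 8): d=(-1,4) right/bottom  bias=-1
    (4,2)@(9, 5): e=[0,3,-1] → .  [on edge]
    (3,5)@(7, 11): e=[0,1,1] → .  [on edge]
    (2,8)@(5, 17): e=[0,-1,3] → .  [on edge]
    (1,11)@(3, 23): e=[0,-3,5] → .  [on edge]
  covered (0 px):
    . . . . . . . .
    . . . . . . . .
    . . . . . . . .
    . . . . . . . .
    . . . . . . . .
    . . . . . . . .
    . . . . . . . .
    . . . . . . . .
    . . . . . . . .
    . . . . . . . .
    . . . . . . . .
    . . . . . . . .

Result: [[2,2],[1,3],[2,3],[0,4],[1,4],[2,4],[0,5],[1,5],[2,5],[1,6],[2,6],[1,7],[2,7],[2,8]]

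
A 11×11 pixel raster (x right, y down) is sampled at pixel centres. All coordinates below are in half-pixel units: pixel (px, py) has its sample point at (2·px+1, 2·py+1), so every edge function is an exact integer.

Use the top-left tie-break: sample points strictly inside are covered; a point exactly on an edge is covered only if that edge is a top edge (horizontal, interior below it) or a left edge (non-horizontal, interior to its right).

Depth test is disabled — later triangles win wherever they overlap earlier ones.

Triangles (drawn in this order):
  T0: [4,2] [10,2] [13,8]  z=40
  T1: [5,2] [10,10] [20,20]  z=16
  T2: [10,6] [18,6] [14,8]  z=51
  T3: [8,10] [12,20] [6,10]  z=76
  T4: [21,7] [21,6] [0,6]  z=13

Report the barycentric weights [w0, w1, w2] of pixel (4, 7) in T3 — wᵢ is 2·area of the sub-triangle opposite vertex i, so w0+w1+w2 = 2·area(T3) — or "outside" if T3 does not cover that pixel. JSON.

T0:
  2·area = 36
  edge (4, 2)→(10, 2): d=(6,0) top-left  bias=+0
  edge (10, 2)→(13, 8): d=(3,6) right/bottom  bias=-1
  edge (13, 8)→(4, 2): d=(-9,-6) top-left  bias=+0
    (3,1)@(7, 3): e=[6,21,9] → X
    (4,1)@(9, 3): e=[6,9,21] → X
    (5,1)@(11, 3): e=[6,-3,33] → .
    (3,2)@(7, 5): e=[18,27,-9] → .
    (4,2)@(9, 5): e=[18,15,3] → X
    (5,2)@(11, 5): e=[18,3,15] → X
    (6,2)@(13, 5): e=[18,-9,27] → .
    (4,3)@(9, 7): e=[30,21,-15] → .
    (5,3)@(11, 7): e=[30,9,-3] → .
  covered (4 px):
    . . . . . . . . . . .
    . . . X X . . . . . .
    . . . . X X . . . . .
    . . . . . . . . . . .
    . . . . . . . . . . .
    . . . . . . . . . . .
    . . . . . . . . . . .
    . . . . . . . . . . .
    . . . . . . . . . . .
    . . . . . . . . . . .
    . . . . . . . . . . .
T1:
  2·area = 30  (B↔C swapped to make it positive)
  edge (5, 2)→(20, 20): d=(15,18) right/bottom  bias=-1
  edge (20, 20)→(10, 10): d=(-10,-10) top-left  bias=+0
  edge (10, 10)→(5, 2): d=(-5,-8) top-left  bias=+0
    (0,0)@(1, 1): e=[57,0,-27] → .  [on edge]
    (1,1)@(3, 3): e=[51,0,-21] → .  [on edge]
    (2,2)@(5, 5): e=[45,0,-15] → .  [on edge]
    (3,2)@(7, 5): e=[9,20,1] → X
    (4,2)@(9, 5): e=[-27,40,17] → .
    (3,3)@(7, 7): e=[39,0,-9] → .  [on edge]
    (4,3)@(9, 7): e=[3,20,7] → X
    (5,3)@(11, 7): e=[-33,40,23] → .
    (4,4)@(9, 9): e=[33,0,-3] → .  [on edge]
    (5,5)@(11, 11): e=[27,0,3] → X  [on edge]
    (6,5)@(13, 11): e=[-9,20,19] → .
    (5,6)@(11, 13): e=[57,-20,-7] → .
    (6,6)@(13, 13): e=[21,0,9] → X  [on edge]
    (7,7)@(15, 15): e=[15,0,15] → X  [on edge]
    (8,8)@(17, 17): e=[9,0,21] → X  [on edge]
    (9,9)@(19, 19): e=[3,0,27] → X  [on edge]
    (10,10)@(21, 21): e=[-3,0,33] → .  [on edge]
  covered (7 px):
    . . . . . . . . . . .
    . . . . . . . . . . .
    . . . X . . . . . . .
    . . . . X . . . . . .
    . . . . . . . . . . .
    . . . . . X . . . . .
    . . . . . . X . . . .
    . . . . . . . X . . .
    . . . . . . . . X . .
    . . . . . . . . . X .
    . . . . . . . . . . .
T2:
  2·area = 16
  edge (10, 6)→(18, 6): d=(8,0) top-left  bias=+0
  edge (18, 6)→(14, 8): d=(-4,2) right/bottom  bias=-1
  edge (14, 8)→(10, 6): d=(-4,-2) top-left  bias=+0
    (6,3)@(13, 7): e=[8,6,2] → X
    (7,3)@(15, 7): e=[8,2,6] → X
    (8,3)@(17, 7): e=[8,-2,10] → .
    (6,4)@(13, 9): e=[24,-2,-6] → .
    (7,4)@(15, 9): e=[24,-6,-2] → .
  covered (2 px):
    . . . . . . . . . . .
    . . . . . . . . . . .
    . . . . . . . . . . .
    . . . . . . X X . . .
    . . . . . . . . . . .
    . . . . . . . . . . .
    . . . . . . . . . . .
    . . . . . . . . . . .
    . . . . . . . . . . .
    . . . . . . . . . . .
    . . . . . . . . . . .
T3:
  2·area = 20
  edge (8, 10)→(12, 20): d=(4,10) right/bottom  bias=-1
  edge (12, 20)→(6, 10): d=(-6,-10) top-left  bias=+0
  edge (6, 10)→(8, 10): d=(2,0) top-left  bias=+0
    (1,2)@(3, 5): e=[30,0,-10] → .  [on edge]
    (3,5)@(7, 11): e=[14,4,2] → X
    (4,5)@(9, 11): e=[-6,24,2] → .
    (3,6)@(7, 13): e=[22,-8,6] → .
    (4,6)@(9, 13): e=[2,12,6] → X
    (5,6)@(11, 13): e=[-18,32,6] → .
    (4,7)@(9, 15): e=[10,0,10] → X  [on edge]
    (5,7)@(11, 15): e=[-10,20,10] → .
    (4,8)@(9, 17): e=[18,-12,14] → .
  covered (3 px):
    . . . . . . . . . . .
    . . . . . . . . . . .
    . . . . . . . . . . .
    . . . . . . . . . . .
    . . . . . . . . . . .
    . . . X . . . . . . .
    . . . . X . . . . . .
    . . . . X . . . . . .
    . . . . . . . . . . .
    . . . . . . . . . . .
    . . . . . . . . . . .
T4:
  2·area = 21  (B↔C swapped to make it positive)
  edge (21, 7)→(0, 6): d=(-21,-1) top-left  bias=+0
  edge (0, 6)→(21, 6): d=(21,0) top-left  bias=+0
  edge (21, 6)→(21, 7): d=(0,1) right/bottom  bias=-1
    (10,0)@(21, 1): e=[126,-105,0] → .  [on edge]
    (10,1)@(21, 3): e=[84,-63,0] → .  [on edge]
    (10,2)@(21, 5): e=[42,-21,0] → .  [on edge]
    (10,3)@(21, 7): e=[0,21,0] → .  [on edge]
    (10,4)@(21, 9): e=[-42,63,0] → .  [on edge]
    (10,5)@(21, 11): e=[-84,105,0] → .  [on edge]
    (10,6)@(21, 13): e=[-126,147,0] → .  [on edge]
    (10,7)@(21, 15): e=[-168,189,0] → .  [on edge]
    (10,8)@(21, 17): e=[-210,231,0] → .  [on edge]
    (10,9)@(21, 19): e=[-252,273,0] → .  [on edge]
    (10,10)@(21, 21): e=[-294,315,0] → .  [on edge]
  covered (0 px):
    . . . . . . . . . . .
    . . . . . . . . . . .
    . . . . . . . . . . .
    . . . . . . . . . . .
    . . . . . . . . . . .
    . . . . . . . . . . .
    . . . . . . . . . . .
    . . . . . . . . . . .
    . . . . . . . . . . .
    . . . . . . . . . . .
    . . . . . . . . . . .

Result: [0,10,10]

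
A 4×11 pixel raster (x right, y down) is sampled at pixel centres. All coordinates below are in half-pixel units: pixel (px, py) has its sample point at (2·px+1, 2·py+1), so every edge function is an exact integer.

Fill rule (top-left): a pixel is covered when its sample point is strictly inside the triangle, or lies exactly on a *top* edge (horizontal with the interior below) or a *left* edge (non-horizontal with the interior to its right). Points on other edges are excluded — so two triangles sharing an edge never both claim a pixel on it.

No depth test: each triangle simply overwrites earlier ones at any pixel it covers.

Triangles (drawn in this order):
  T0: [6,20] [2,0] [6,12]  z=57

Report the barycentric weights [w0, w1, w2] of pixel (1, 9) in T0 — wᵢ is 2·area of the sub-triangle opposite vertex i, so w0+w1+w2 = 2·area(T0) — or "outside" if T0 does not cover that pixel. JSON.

T0:
  2·area = 32
  edge (6, 20)→(2, 0): d=(-4,-20) top-left  bias=+0
  edge (2, 0)→(6, 12): d=(4,12) right/bottom  bias=-1
  edge (6, 12)→(6, 20): d=(0,8) right/bottom  bias=-1
    (1,1)@(3, 3): e=[8,0,24] → ·  [on edge]
    (1,2)@(3, 5): e=[0,8,24] → █  [on edge]
    (2,2)@(5, 5): e=[40,-16,8] → ·
    (1,3)@(3, 7): e=[-8,16,24] → ·
    (2,4)@(5, 9): e=[24,0,8] → ·  [on edge]
    (2,5)@(5, 11): e=[16,8,8] → █
    (3,5)@(7, 11): e=[56,-16,-8] → ·
    (2,6)@(5, 13): e=[8,16,8] → █
    (3,6)@(7, 13): e=[48,-8,-8] → ·
    (2,7)@(5, 15): e=[0,24,8] → █  [on edge]
    (3,7)@(7, 15): e=[40,0,-8] → ·  [on edge]
    (2,8)@(5, 17): e=[-8,32,8] → ·
  covered (4 px):
    · · · ·
    · · · ·
    · █ · ·
    · · · ·
    · · · ·
    · · █ ·
    · · █ ·
    · · █ ·
    · · · ·
    · · · ·
    · · · ·

Final: "outside"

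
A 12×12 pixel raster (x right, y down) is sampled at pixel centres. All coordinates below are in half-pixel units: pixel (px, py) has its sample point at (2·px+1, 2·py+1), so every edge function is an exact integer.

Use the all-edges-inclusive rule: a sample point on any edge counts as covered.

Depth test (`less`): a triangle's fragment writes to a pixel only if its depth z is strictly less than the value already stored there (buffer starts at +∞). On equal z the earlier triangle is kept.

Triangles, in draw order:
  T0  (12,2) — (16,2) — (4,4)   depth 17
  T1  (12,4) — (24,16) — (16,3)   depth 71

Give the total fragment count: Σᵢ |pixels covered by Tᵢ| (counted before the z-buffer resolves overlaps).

T0:
  2·area = 8
  edge (12, 2)→(16, 2): d=(4,0) inclusive
  edge (16, 2)→(4, 4): d=(-12,2) inclusive
  edge (4, 4)→(12, 2): d=(8,-2) inclusive
    (4,1)@(9, 3): e=[4,2,2] → X
    (5,1)@(11, 3): e=[4,-2,6] → .
    (4,2)@(9, 5): e=[12,-22,18] → .
  covered (1 px):
    . . . . . . . . . . . .
    . . . . X . . . . . . .
    . . . . . . . . . . . .
    . . . . . . . . . . . .
    . . . . . . . . . . . .
    . . . . . . . . . . . .
    . . . . . . . . . . . .
    . . . . . . . . . . . .
    . . . . . . . . . . . .
    . . . . . . . . . . . .
    . . . . . . . . . . . .
    . . . . . . . . . . . .
T1:
  2·area = 60  (B↔C swapped to make it positive)
  edge (12, 4)→(16, 3): d=(4,-1) inclusive
  edge (16, 3)→(24, 16): d=(8,13) inclusive
  edge (24, 16)→(12, 4): d=(-12,-12) inclusive
    (4,0)@(9, 1): e=[-15,75,0] → .  [on edge]
    (5,1)@(11, 3): e=[-5,65,0] → .  [on edge]
    (6,2)@(13, 5): e=[5,55,0] → X  [on edge]
    (7,2)@(15, 5): e=[7,29,24] → X
    (8,2)@(17, 5): e=[9,3,48] → X
    (9,2)@(19, 5): e=[11,-23,72] → .
    (6,3)@(13, 7): e=[13,71,-24] → .
    (7,3)@(15, 7): e=[15,45,0] → X  [on edge]
    (9,3)@(19, 7): e=[19,-7,48] → .
    (7,4)@(15, 9): e=[23,61,-24] → .
    (8,4)@(17, 9): e=[25,35,0] → X  [on edge]
    (9,4)@(19, 9): e=[27,9,24] → X
    (9,5)@(19, 11): e=[35,25,0] → X  [on edge]
    (10,6)@(21, 13): e=[45,15,0] → X  [on edge]
    (11,7)@(23, 15): e=[55,5,0] → X  [on edge]
  covered (10 px):
    . . . . . . . . . . . .
    . . . . . . . . . . . .
    . . . . . . X X X . . .
    . . . . . . . X X . . .
    . . . . . . . . X X . .
    . . . . . . . . . X . .
    . . . . . . . . . . X .
    . . . . . . . . . . . X
    . . . . . . . . . . . .
    . . . . . . . . . . . .
    . . . . . . . . . . . .
    . . . . . . . . . . . .

Result: 11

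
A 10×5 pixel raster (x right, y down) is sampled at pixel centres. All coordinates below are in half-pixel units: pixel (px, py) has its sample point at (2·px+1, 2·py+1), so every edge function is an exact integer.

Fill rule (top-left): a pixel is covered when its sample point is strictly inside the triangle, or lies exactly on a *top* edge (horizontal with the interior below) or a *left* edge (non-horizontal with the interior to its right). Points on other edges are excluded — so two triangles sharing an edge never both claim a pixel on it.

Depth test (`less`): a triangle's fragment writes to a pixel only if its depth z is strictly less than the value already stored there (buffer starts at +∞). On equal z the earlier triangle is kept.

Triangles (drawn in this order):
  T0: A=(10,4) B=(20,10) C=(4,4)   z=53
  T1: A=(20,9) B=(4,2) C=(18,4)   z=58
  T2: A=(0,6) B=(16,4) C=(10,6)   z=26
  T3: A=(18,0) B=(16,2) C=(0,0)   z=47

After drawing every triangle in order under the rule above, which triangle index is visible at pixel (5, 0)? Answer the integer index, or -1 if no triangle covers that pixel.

T0:
  2·area = 36
  edge (10, 4)→(20, 10): d=(10,6) right/bottom  bias=-1
  edge (20, 10)→(4, 4): d=(-16,-6) top-left  bias=+0
  edge (4, 4)→(10, 4): d=(6,0) top-left  bias=+0
    (2,0)@(5, 1): e=[0,54,-18] → .  [on edge]
    (3,2)@(7, 5): e=[28,2,6] → X
    (4,2)@(9, 5): e=[16,14,6] → X
    (5,2)@(11, 5): e=[4,26,6] → X
    (6,2)@(13, 5): e=[-8,38,6] → .
    (3,3)@(7, 7): e=[48,-30,18] → .
    (4,3)@(9, 7): e=[36,-18,18] → .
    (5,3)@(11, 7): e=[24,-6,18] → .
    (6,3)@(13, 7): e=[12,6,18] → X
    (7,3)@(15, 7): e=[0,18,18] → .  [on edge]
    (6,4)@(13, 9): e=[32,-26,30] → .
  covered (4 px):
    . . . . . . . . . .
    . . . . . . . . . .
    . . . X X X . . . .
    . . . . . . X . . .
    . . . . . . . . . .
T1:
  2·area = 66
  edge (20, 9)→(4, 2): d=(-16,-7) top-left  bias=+0
  edge (4, 2)→(18, 4): d=(14,2) right/bottom  bias=-1
  edge (18, 4)→(20, 9): d=(2,5) right/bottom  bias=-1
    (3,1)@(7, 3): e=[5,8,53] → X
    (4,1)@(9, 3): e=[19,4,43] → X
    (5,1)@(11, 3): e=[33,0,33] → .  [on edge]
    (3,2)@(7, 5): e=[-27,36,57] → .
    (4,2)@(9, 5): e=[-13,32,47] → .
    (5,2)@(11, 5): e=[1,28,37] → X
    (6,2)@(13, 5): e=[15,24,27] → X
    (7,2)@(15, 5): e=[29,20,17] → X
    (8,2)@(17, 5): e=[43,16,7] → X
    (9,2)@(19, 5): e=[57,12,-3] → .
    (5,3)@(11, 7): e=[-31,56,41] → .
    (6,3)@(13, 7): e=[-17,52,31] → .
  covered (8 px):
    . . . . . . . . . .
    . . . X X . . . . .
    . . . . . X X X X .
    . . . . . . . . X X
    . . . . . . . . . .
T2:
  2·area = 20
  edge (0, 6)→(16, 4): d=(16,-2) top-left  bias=+0
  edge (16, 4)→(10, 6): d=(-6,2) right/bottom  bias=-1
  edge (10, 6)→(0, 6): d=(-10,0) right/bottom  bias=-1
    (9,1)@(19, 3): e=[-10,0,30] → .  [on edge]
    (4,2)@(9, 5): e=[2,8,10] → X
    (5,2)@(11, 5): e=[6,4,10] → X
    (6,2)@(13, 5): e=[10,0,10] → .  [on edge]
    (3,3)@(7, 7): e=[30,0,-10] → .  [on edge]
    (4,3)@(9, 7): e=[34,-4,-10] → .
    (5,3)@(11, 7): e=[38,-8,-10] → .
    (0,4)@(1, 9): e=[50,0,-30] → .  [on edge]
  covered (2 px):
    . . . . . . . . . .
    . . . . . . . . . .
    . . . . X X . . . .
    . . . . . . . . . .
    . . . . . . . . . .
T3:
  2·area = 36
  edge (18, 0)→(16, 2): d=(-2,2) right/bottom  bias=-1
  edge (16, 2)→(0, 0): d=(-16,-2) top-left  bias=+0
  edge (0, 0)→(18, 0): d=(18,0) top-left  bias=+0
    (4,0)@(9, 1): e=[16,2,18] → X
    (5,0)@(11, 1): e=[12,6,18] → X
    (6,0)@(13, 1): e=[8,10,18] → X
    (7,0)@(15, 1): e=[4,14,18] → X
    (8,0)@(17, 1): e=[0,18,18] → .  [on edge]
    (4,1)@(9, 3): e=[12,-30,54] → .
    (5,1)@(11, 3): e=[8,-26,54] → .
    (6,1)@(13, 3): e=[4,-22,54] → .
    (7,1)@(15, 3): e=[0,-18,54] → .  [on edge]
    (6,2)@(13, 5): e=[0,-54,90] → .  [on edge]
    (5,3)@(11, 7): e=[0,-90,126] → .  [on edge]
    (4,4)@(9, 9): e=[0,-126,162] → .  [on edge]
  covered (4 px):
    . . . . X X X X . .
    . . . . . . . . . .
    . . . . . . . . . .
    . . . . . . . . . .
    . . . . . . . . . .

Z-buffer (winner per pixel, '.' = empty):
  . . . . 3 3 3 3 . .
  . . . 1 1 . . . . .
  . . . 0 2 2 1 1 1 .
  . . . . . . 0 . 1 1
  . . . . . . . . . .

Answer: 3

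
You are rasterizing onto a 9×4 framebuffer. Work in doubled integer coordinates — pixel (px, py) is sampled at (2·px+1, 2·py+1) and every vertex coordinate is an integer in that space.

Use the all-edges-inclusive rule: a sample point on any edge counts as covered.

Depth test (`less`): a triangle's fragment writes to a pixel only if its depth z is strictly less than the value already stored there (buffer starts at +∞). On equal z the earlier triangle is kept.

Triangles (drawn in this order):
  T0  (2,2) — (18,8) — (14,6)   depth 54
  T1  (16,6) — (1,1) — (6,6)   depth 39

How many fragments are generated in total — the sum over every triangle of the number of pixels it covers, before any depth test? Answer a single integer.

T0:
  2·area = 8  (B↔C swapped to make it positive)
  edge (2, 2)→(14, 6): d=(12,4) inclusive
  edge (14, 6)→(18, 8): d=(4,2) inclusive
  edge (18, 8)→(2, 2): d=(-16,-6) inclusive
    (2,1)@(5, 3): e=[0,6,2] → #  [on edge]
    (3,1)@(7, 3): e=[-8,2,14] → ·
    (2,2)@(5, 5): e=[24,14,-30] → ·
    (5,2)@(11, 5): e=[0,2,6] → #  [on edge]
    (6,2)@(13, 5): e=[-8,-2,18] → ·
    (5,3)@(11, 7): e=[24,10,-26] → ·
    (8,3)@(17, 7): e=[0,-2,10] → ·  [on edge]
  covered (2 px):
    · · · · · · · · ·
    · · # · · · · · ·
    · · · · · # · · ·
    · · · · · · · · ·
T1:
  2·area = 50  (B↔C swapped to make it positive)
  edge (16, 6)→(6, 6): d=(-10,0) inclusive
  edge (6, 6)→(1, 1): d=(-5,-5) inclusive
  edge (1, 1)→(16, 6): d=(15,5) inclusive
    (0,0)@(1, 1): e=[50,0,0] → #  [on edge]
    (1,0)@(3, 1): e=[50,10,-10] → ·
    (0,1)@(1, 3): e=[30,-10,30] → ·
    (1,1)@(3, 3): e=[30,0,20] → #  [on edge]
    (2,1)@(5, 3): e=[30,10,10] → #
    (3,1)@(7, 3): e=[30,20,0] → #  [on edge]
    (4,1)@(9, 3): e=[30,30,-10] → ·
    (1,2)@(3, 5): e=[10,-10,50] → ·
    (2,2)@(5, 5): e=[10,0,40] → #  [on edge]
    (4,2)@(9, 5): e=[10,20,20] → #
    (5,2)@(11, 5): e=[10,30,10] → #
    (6,2)@(13, 5): e=[10,40,0] → #  [on edge]
    (3,3)@(7, 7): e=[-10,0,60] → ·  [on edge]
  covered (9 px):
    # · · · · · · · ·
    · # # # · · · · ·
    · · # # # # # · ·
    · · · · · · · · ·

Result: 11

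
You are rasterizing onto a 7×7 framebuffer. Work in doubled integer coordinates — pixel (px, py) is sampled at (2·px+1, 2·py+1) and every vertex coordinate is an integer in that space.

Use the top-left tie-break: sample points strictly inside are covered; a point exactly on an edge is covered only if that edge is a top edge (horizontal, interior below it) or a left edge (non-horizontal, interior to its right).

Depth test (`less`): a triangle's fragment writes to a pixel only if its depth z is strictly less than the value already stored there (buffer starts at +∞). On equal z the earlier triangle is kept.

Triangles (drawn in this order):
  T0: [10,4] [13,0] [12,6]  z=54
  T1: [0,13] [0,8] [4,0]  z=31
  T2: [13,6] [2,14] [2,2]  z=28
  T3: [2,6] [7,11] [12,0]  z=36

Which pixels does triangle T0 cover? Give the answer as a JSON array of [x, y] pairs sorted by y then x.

T0:
  2·area = 14
  edge (10, 4)→(13, 0): d=(3,-4) top-left  bias=+0
  edge (13, 0)→(12, 6): d=(-1,6) right/bottom  bias=-1
  edge (12, 6)→(10, 4): d=(-2,-2) top-left  bias=+0
    (3,0)@(7, 1): e=[-21,35,0] → ·  [on edge]
    (4,1)@(9, 3): e=[-7,21,0] → ·  [on edge]
    (5,1)@(11, 3): e=[1,9,4] → █
    (6,1)@(13, 3): e=[9,-3,8] → ·
    (5,2)@(11, 5): e=[7,7,0] → █  [on edge]
    (6,2)@(13, 5): e=[15,-5,4] → ·
    (5,3)@(11, 7): e=[13,5,-4] → ·
    (6,3)@(13, 7): e=[21,-7,0] → ·  [on edge]
  covered (2 px):
    · · · · · · ·
    · · · · · █ ·
    · · · · · █ ·
    · · · · · · ·
    · · · · · · ·
    · · · · · · ·
    · · · · · · ·
T1:
  2·area = 20
  edge (0, 13)→(0, 8): d=(0,-5) top-left  bias=+0
  edge (0, 8)→(4, 0): d=(4,-8) top-left  bias=+0
  edge (4, 0)→(0, 13): d=(-4,13) right/bottom  bias=-1
    (1,1)@(3, 3): e=[15,4,1] → █
    (2,1)@(5, 3): e=[25,20,-25] → ·
    (1,2)@(3, 5): e=[15,12,-7] → ·
    (0,3)@(1, 7): e=[5,4,11] → █
    (1,3)@(3, 7): e=[15,20,-15] → ·
    (0,4)@(1, 9): e=[5,12,3] → █
    (1,4)@(3, 9): e=[15,28,-23] → ·
    (0,5)@(1, 11): e=[5,20,-5] → ·
  covered (3 px):
    · · · · · · ·
    · █ · · · · ·
    · · · · · · ·
    █ · · · · · ·
    █ · · · · · ·
    · · · · · · ·
    · · · · · · ·
T2:
  2·area = 132
  edge (13, 6)→(2, 14): d=(-11,8) right/bottom  bias=-1
  edge (2, 14)→(2, 2): d=(0,-12) top-left  bias=+0
  edge (2, 2)→(13, 6): d=(11,4) right/bottom  bias=-1
    (1,1)@(3, 3): e=[113,12,7] → █
    (2,1)@(5, 3): e=[97,36,-1] → ·
    (1,2)@(3, 5): e=[91,12,29] → █
    (2,2)@(5, 5): e=[75,36,21] → █
    (3,2)@(7, 5): e=[59,60,13] → █
    (4,2)@(9, 5): e=[43,84,5] → █
    (5,2)@(11, 5): e=[27,108,-3] → ·
    (1,3)@(3, 7): e=[69,12,51] → █
    (5,3)@(11, 7): e=[5,108,19] → █
    (6,3)@(13, 7): e=[-11,132,11] → ·
    (1,4)@(3, 9): e=[47,12,73] → █
    (4,4)@(9, 9): e=[-1,84,49] → ·
  covered (16 px):
    · · · · · · ·
    · █ · · · · ·
    · █ █ █ █ · ·
    · █ █ █ █ █ ·
    · █ █ █ · · ·
    · █ █ · · · ·
    · █ · · · · ·
T3:
  2·area = 80  (B↔C swapped to make it positive)
  edge (2, 6)→(12, 0): d=(10,-6) top-left  bias=+0
  edge (12, 0)→(7, 11): d=(-5,11) right/bottom  bias=-1
  edge (7, 11)→(2, 6): d=(-5,-5) top-left  bias=+0
    (5,0)@(11, 1): e=[4,6,70] → █
    (6,0)@(13, 1): e=[16,-16,80] → ·
    (3,1)@(7, 3): e=[0,40,40] → █  [on edge]
    (4,1)@(9, 3): e=[12,18,50] → █
    (5,1)@(11, 3): e=[24,-4,60] → ·
    (0,2)@(1, 5): e=[-16,96,0] → ·  [on edge]
    (2,2)@(5, 5): e=[8,52,20] → █
    (5,2)@(11, 5): e=[44,-14,50] → ·
    (1,3)@(3, 7): e=[16,64,0] → █  [on edge]
    (4,3)@(9, 7): e=[52,-2,30] → ·
    (1,4)@(3, 9): e=[36,54,-10] → ·
    (2,4)@(5, 9): e=[48,32,0] → █  [on edge]
    (3,5)@(7, 11): e=[80,0,0] → ·  [on edge]
    (4,6)@(9, 13): e=[112,-32,0] → ·  [on edge]
  covered (11 px):
    · · · · · █ ·
    · · · █ █ · ·
    · · █ █ █ · ·
    · █ █ █ · · ·
    · · █ █ · · ·
    · · · · · · ·
    · · · · · · ·

Final: [[5,1],[5,2]]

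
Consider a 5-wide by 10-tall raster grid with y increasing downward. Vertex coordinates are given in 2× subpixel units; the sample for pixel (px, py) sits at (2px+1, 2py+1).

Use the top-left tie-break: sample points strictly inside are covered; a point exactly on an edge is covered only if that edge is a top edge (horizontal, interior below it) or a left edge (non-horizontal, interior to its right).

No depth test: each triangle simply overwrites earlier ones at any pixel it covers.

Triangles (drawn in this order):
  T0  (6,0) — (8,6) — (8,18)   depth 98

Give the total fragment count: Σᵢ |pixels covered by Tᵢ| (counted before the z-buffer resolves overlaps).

T0:
  2·area = 24
  edge (6, 0)→(8, 6): d=(2,6) right/bottom  bias=-1
  edge (8, 6)→(8, 18): d=(0,12) right/bottom  bias=-1
  edge (8, 18)→(6, 0): d=(-2,-18) top-left  bias=+0
    (3,1)@(7, 3): e=[0,12,12] → .  [on edge]
    (3,2)@(7, 5): e=[4,12,8] → X
    (4,2)@(9, 5): e=[-8,-12,44] → .
    (3,3)@(7, 7): e=[8,12,4] → X
    (4,3)@(9, 7): e=[-4,-12,40] → .
    (3,4)@(7, 9): e=[12,12,0] → X  [on edge]
    (4,4)@(9, 9): e=[0,-12,36] → .  [on edge]
    (3,5)@(7, 11): e=[16,12,-4] → .
  covered (3 px):
    . . . . .
    . . . . .
    . . . X .
    . . . X .
    . . . X .
    . . . . .
    . . . . .
    . . . . .
    . . . . .
    . . . . .

Result: 3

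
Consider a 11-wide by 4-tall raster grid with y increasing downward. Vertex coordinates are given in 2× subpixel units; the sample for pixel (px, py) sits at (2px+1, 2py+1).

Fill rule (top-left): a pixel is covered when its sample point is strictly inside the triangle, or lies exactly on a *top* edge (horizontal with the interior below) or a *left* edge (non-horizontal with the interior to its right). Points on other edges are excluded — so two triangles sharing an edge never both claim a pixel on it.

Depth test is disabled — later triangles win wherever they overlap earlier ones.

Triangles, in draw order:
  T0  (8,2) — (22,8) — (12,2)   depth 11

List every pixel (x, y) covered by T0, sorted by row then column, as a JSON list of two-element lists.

T0:
  2·area = 24  (B↔C swapped to make it positive)
  edge (8, 2)→(12, 2): d=(4,0) top-left  bias=+0
  edge (12, 2)→(22, 8): d=(10,6) right/bottom  bias=-1
  edge (22, 8)→(8, 2): d=(-14,-6) top-left  bias=+0
    (5,1)@(11, 3): e=[4,16,4] → X
    (6,1)@(13, 3): e=[4,4,16] → X
    (7,1)@(15, 3): e=[4,-8,28] → .
    (5,2)@(11, 5): e=[12,36,-24] → .
    (6,2)@(13, 5): e=[12,24,-12] → .
    (7,2)@(15, 5): e=[12,12,0] → X  [on edge]
    (8,2)@(17, 5): e=[12,0,12] → .  [on edge]
    (7,3)@(15, 7): e=[20,32,-28] → .
  covered (3 px):
    . . . . . . . . . . .
    . . . . . X X . . . .
    . . . . . . . X . . .
    . . . . . . . . . . .

Result: [[5,1],[6,1],[7,2]]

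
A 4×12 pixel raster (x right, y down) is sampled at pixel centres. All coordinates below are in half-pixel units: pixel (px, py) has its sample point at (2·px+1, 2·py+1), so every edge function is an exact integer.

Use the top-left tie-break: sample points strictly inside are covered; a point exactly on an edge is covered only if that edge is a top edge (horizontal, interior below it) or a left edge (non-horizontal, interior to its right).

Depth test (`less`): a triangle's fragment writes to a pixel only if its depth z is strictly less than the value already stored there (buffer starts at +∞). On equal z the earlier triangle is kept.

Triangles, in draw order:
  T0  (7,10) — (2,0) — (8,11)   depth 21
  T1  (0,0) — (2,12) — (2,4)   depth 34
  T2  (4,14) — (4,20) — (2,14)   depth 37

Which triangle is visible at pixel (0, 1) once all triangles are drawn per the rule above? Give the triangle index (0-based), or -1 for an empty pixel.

T0:
  2·area = 5
  edge (7, 10)→(2, 0): d=(-5,-10) top-left  bias=+0
  edge (2, 0)→(8, 11): d=(6,11) right/bottom  bias=-1
  edge (8, 11)→(7, 10): d=(-1,-1) top-left  bias=+0
  covered (0 px):
    · · · ·
    · · · ·
    · · · ·
    · · · ·
    · · · ·
    · · · ·
    · · · ·
    · · · ·
    · · · ·
    · · · ·
    · · · ·
    · · · ·
T1:
  2·area = 16  (B↔C swapped to make it positive)
  edge (0, 0)→(2, 4): d=(2,4) right/bottom  bias=-1
  edge (2, 4)→(2, 12): d=(0,8) right/bottom  bias=-1
  edge (2, 12)→(0, 0): d=(-2,-12) top-left  bias=+0
    (0,1)@(1, 3): e=[2,8,6] → #
    (1,1)@(3, 3): e=[-6,-8,30] → ·
    (0,2)@(1, 5): e=[6,8,2] → #
    (1,2)@(3, 5): e=[-2,-8,26] → ·
    (0,3)@(1, 7): e=[10,8,-2] → ·
  covered (2 px):
    · · · ·
    # · · ·
    # · · ·
    · · · ·
    · · · ·
    · · · ·
    · · · ·
    · · · ·
    · · · ·
    · · · ·
    · · · ·
    · · · ·
T2:
  2·area = 12
  edge (4, 14)→(4, 20): d=(0,6) right/bottom  bias=-1
  edge (4, 20)→(2, 14): d=(-2,-6) top-left  bias=+0
  edge (2, 14)→(4, 14): d=(2,0) top-left  bias=+0
    (0,5)@(1, 11): e=[18,0,-6] → ·  [on edge]
    (1,7)@(3, 15): e=[6,4,2] → #
    (2,7)@(5, 15): e=[-6,16,2] → ·
    (1,8)@(3, 17): e=[6,0,6] → #  [on edge]
    (2,8)@(5, 17): e=[-6,12,6] → ·
    (1,9)@(3, 19): e=[6,-4,10] → ·
    (2,11)@(5, 23): e=[-6,0,18] → ·  [on edge]
  covered (2 px):
    · · · ·
    · · · ·
    · · · ·
    · · · ·
    · · · ·
    · · · ·
    · · · ·
    · # · ·
    · # · ·
    · · · ·
    · · · ·
    · · · ·

Z-buffer (winner per pixel, '.' = empty):
  . . . .
  1 . . .
  1 . . .
  . . . .
  . . . .
  . . . .
  . . . .
  . 2 . .
  . 2 . .
  . . . .
  . . . .
  . . . .

Answer: 1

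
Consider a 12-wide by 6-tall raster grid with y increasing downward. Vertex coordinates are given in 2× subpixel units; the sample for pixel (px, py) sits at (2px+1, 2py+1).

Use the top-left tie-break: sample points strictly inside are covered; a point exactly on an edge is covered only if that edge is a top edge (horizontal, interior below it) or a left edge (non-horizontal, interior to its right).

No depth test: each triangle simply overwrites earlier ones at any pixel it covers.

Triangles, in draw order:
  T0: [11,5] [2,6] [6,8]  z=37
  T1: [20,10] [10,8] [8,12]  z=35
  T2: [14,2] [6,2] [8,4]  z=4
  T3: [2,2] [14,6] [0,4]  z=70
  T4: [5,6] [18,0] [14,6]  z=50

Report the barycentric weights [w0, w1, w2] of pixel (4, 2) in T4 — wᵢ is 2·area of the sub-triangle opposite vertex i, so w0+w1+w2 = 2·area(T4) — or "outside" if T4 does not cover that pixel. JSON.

T0:
  2·area = 22  (B↔C swapped to make it positive)
  edge (11, 5)→(6, 8): d=(-5,3) right/bottom  bias=-1
  edge (6, 8)→(2, 6): d=(-4,-2) top-left  bias=+0
  edge (2, 6)→(11, 5): d=(9,-1) top-left  bias=+0
    (5,2)@(11, 5): e=[0,22,0] → .  [on edge]
    (2,3)@(5, 7): e=[8,2,12] → X
    (3,3)@(7, 7): e=[2,6,14] → X
    (4,3)@(9, 7): e=[-4,10,16] → .
    (2,4)@(5, 9): e=[-2,-6,30] → .
    (3,4)@(7, 9): e=[-8,-2,32] → .
    (0,5)@(1, 11): e=[0,-22,44] → .  [on edge]
  covered (2 px):
    . . . . . . . . . . . .
    . . . . . . . . . . . .
    . . . . . . . . . . . .
    . . X X . . . . . . . .
    . . . . . . . . . . . .
    . . . . . . . . . . . .
T1:
  2·area = 44  (B↔C swapped to make it positive)
  edge (20, 10)→(8, 12): d=(-12,2) right/bottom  bias=-1
  edge (8, 12)→(10, 8): d=(2,-4) top-left  bias=+0
  edge (10, 8)→(20, 10): d=(10,2) right/bottom  bias=-1
    (2,3)@(5, 7): e=[66,-22,0] → .  [on edge]
    (5,4)@(11, 9): e=[30,6,8] → X
    (6,4)@(13, 9): e=[26,14,4] → X
    (7,4)@(15, 9): e=[22,22,0] → .  [on edge]
    (4,5)@(9, 11): e=[10,2,32] → X
    (7,5)@(15, 11): e=[-2,26,20] → .
  covered (5 px):
    . . . . . . . . . . . .
    . . . . . . . . . . . .
    . . . . . . . . . . . .
    . . . . . . . . . . . .
    . . . . . X X . . . . .
    . . . . X X X . . . . .
T2:
  2·area = 16  (B↔C swapped to make it positive)
  edge (14, 2)→(8, 4): d=(-6,2) right/bottom  bias=-1
  edge (8, 4)→(6, 2): d=(-2,-2) top-left  bias=+0
  edge (6, 2)→(14, 2): d=(8,0) top-left  bias=+0
    (2,0)@(5, 1): e=[24,0,-8] → .  [on edge]
    (8,0)@(17, 1): e=[0,24,-8] → .  [on edge]
    (3,1)@(7, 3): e=[8,0,8] → X  [on edge]
    (4,1)@(9, 3): e=[4,4,8] → X
    (5,1)@(11, 3): e=[0,8,8] → .  [on edge]
    (2,2)@(5, 5): e=[0,-8,24] → .  [on edge]
    (3,2)@(7, 5): e=[-4,-4,24] → .
    (4,2)@(9, 5): e=[-8,0,24] → .  [on edge]
    (5,3)@(11, 7): e=[-24,0,40] → .  [on edge]
    (6,4)@(13, 9): e=[-40,0,56] → .  [on edge]
    (7,5)@(15, 11): e=[-56,0,72] → .  [on edge]
  covered (2 px):
    . . . . . . . . . . . .
    . . . X X . . . . . . .
    . . . . . . . . . . . .
    . . . . . . . . . . . .
    . . . . . . . . . . . .
    . . . . . . . . . . . .
T3:
  2·area = 32
  edge (2, 2)→(14, 6): d=(12,4) right/bottom  bias=-1
  edge (14, 6)→(0, 4): d=(-14,-2) top-left  bias=+0
  edge (0, 4)→(2, 2): d=(2,-2) top-left  bias=+0
    (1,0)@(3, 1): e=[-16,48,0] → .  [on edge]
    (0,1)@(1, 3): e=[16,16,0] → X  [on edge]
    (1,1)@(3, 3): e=[8,20,4] → X
    (2,1)@(5, 3): e=[0,24,8] → .  [on edge]
    (0,2)@(1, 5): e=[40,-12,4] → .
    (1,2)@(3, 5): e=[32,-8,8] → .
    (3,2)@(7, 5): e=[16,0,16] → X  [on edge]
    (4,2)@(9, 5): e=[8,4,20] → X
    (5,2)@(11, 5): e=[0,8,24] → .  [on edge]
    (3,3)@(7, 7): e=[40,-28,20] → .
    (4,3)@(9, 7): e=[32,-24,24] → .
    (8,3)@(17, 7): e=[0,-8,40] → .  [on edge]
    (10,3)@(21, 7): e=[-16,0,48] → .  [on edge]
    (11,4)@(23, 9): e=[0,-24,56] → .  [on edge]
  covered (4 px):
    . . . . . . . . . . . .
    X X . . . . . . . . . .
    . . . X X . . . . . . .
    . . . . . . . . . . . .
    . . . . . . . . . . . .
    . . . . . . . . . . . .
T4:
  2·area = 54
  edge (5, 6)→(18, 0): d=(13,-6) top-left  bias=+0
  edge (18, 0)→(14, 6): d=(-4,6) right/bottom  bias=-1
  edge (14, 6)→(5, 6): d=(-9,0) right/bottom  bias=-1
    (8,0)@(17, 1): e=[7,2,45] → X
    (9,0)@(19, 1): e=[19,-10,45] → .
    (6,1)@(13, 3): e=[9,18,27] → X
    (7,1)@(15, 3): e=[21,6,27] → X
    (8,1)@(17, 3): e=[33,-6,27] → .
    (4,2)@(9, 5): e=[11,34,9] → X
    (5,2)@(11, 5): e=[23,22,9] → X
    (7,2)@(15, 5): e=[47,-2,9] → .
    (4,3)@(9, 7): e=[37,26,-9] → .
    (5,3)@(11, 7): e=[49,14,-9] → .
    (6,3)@(13, 7): e=[61,2,-9] → .
  covered (6 px):
    . . . . . . . . X . . .
    . . . . . . X X . . . .
    . . . . X X X . . . . .
    . . . . . . . . . . . .
    . . . . . . . . . . . .
    . . . . . . . . . . . .

Answer: [34,9,11]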